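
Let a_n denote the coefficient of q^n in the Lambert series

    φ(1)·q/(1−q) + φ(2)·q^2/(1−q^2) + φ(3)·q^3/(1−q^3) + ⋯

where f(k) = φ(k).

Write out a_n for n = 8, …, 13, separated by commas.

d|8:{8,4,2,1}  Σφ=4+2+1+1=8
d|9:{1,3,9}  Σφ=1+2+6=9
d|10:{1,2,5,10}  Σφ=1+1+4+4=10
d|11:{1,11}  Σφ=1+10=11
[q^12] φ(1)=1,φ(2)=1,φ(3)=2,φ(4)=2,φ(6)=2,φ(12)=4 ⇒ 12
d|13:{1,13}  Σφ=1+12=13

8, 9, 10, 11, 12, 13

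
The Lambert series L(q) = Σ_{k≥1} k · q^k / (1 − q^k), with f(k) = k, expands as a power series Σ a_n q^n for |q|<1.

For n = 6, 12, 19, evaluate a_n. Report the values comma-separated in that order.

[q^6] f(6)=6,f(3)=3,f(2)=2,f(1)=1 ⇒ 12
n=12: 12·1 6·2 4·3 3·4 2·6 1·12  f→[12+6+4+3+2+1]=28
d|19:{19,1}  Σf=19+1=20

12, 28, 20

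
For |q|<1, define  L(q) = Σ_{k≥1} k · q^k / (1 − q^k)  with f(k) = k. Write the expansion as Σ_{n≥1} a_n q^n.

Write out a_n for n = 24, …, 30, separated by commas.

60, 31, 42, 40, 56, 30, 72

d|24:{1,2,3,4,6,8,12,24}  Σf=1+2+3+4+6+8+12+24=60
d|25:{1,5,25}  Σf=1+5+25=31
[q^26] f(1)=1,f(2)=2,f(13)=13,f(26)=26 ⇒ 42
[q^27] f(1)=1,f(3)=3,f(9)=9,f(27)=27 ⇒ 40
n=28: 28·1 14·2 7·4 4·7 2·14 1·28  f→[28+14+7+4+2+1]=56
d|29:{29,1}  Σf=29+1=30
q^30  k|30↦f(k): 30:30 15:15 10:10 6:6 5:5 3:3 2:2 1:1  a_30=72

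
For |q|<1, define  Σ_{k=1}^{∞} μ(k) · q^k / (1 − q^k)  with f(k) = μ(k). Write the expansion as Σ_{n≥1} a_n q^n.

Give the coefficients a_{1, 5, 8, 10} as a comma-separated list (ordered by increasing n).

1, 0, 0, 0

q^1  k|1↦μ(k): 1:1  a_1=1
d|5:{1,5}  Σμ=1+(-1)=0
d|8:{8,4,2,1}  Σμ=0+0+(-1)+1=0
d|10:{1,2,5,10}  Σμ=1+(-1)+(-1)+1=0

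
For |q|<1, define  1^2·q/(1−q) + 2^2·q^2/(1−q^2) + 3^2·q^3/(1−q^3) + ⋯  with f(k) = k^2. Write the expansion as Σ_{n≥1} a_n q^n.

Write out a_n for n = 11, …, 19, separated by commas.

[q^11] f(1)=1,f(11)=121 ⇒ 122
d|12:{12,6,4,3,2,1}  Σf=144+36+16+9+4+1=210
n=13: 13·1 1·13  f→[169+1]=170
n=14: 14·1 7·2 2·7 1·14  f→[196+49+4+1]=250
[q^15] f(15)=225,f(5)=25,f(3)=9,f(1)=1 ⇒ 260
q^16  k|16↦f(k): 16:256 8:64 4:16 2:4 1:1  a_16=341
n=17: 17·1 1·17  f→[289+1]=290
n=18: 1·18 2·9 3·6 6·3 9·2 18·1  f→[1+4+9+36+81+324]=455
[q^19] f(19)=361,f(1)=1 ⇒ 362

122, 210, 170, 250, 260, 341, 290, 455, 362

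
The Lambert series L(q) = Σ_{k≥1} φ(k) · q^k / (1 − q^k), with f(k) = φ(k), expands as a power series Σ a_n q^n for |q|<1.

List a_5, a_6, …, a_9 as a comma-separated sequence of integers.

d|5:{1,5}  Σφ=1+4=5
[q^6] φ(1)=1,φ(2)=1,φ(3)=2,φ(6)=2 ⇒ 6
q^7  k|7↦φ(k): 7:6 1:1  a_7=7
n=8: 1·8 2·4 4·2 8·1  φ→[1+1+2+4]=8
[q^9] φ(9)=6,φ(3)=2,φ(1)=1 ⇒ 9

5, 6, 7, 8, 9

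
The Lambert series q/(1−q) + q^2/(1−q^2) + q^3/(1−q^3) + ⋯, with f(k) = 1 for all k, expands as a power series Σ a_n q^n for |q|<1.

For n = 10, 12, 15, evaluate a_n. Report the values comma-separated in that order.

4, 6, 4

d|10:{10,5,2,1}  Σf=1+1+1+1=4
d|12:{1,2,3,4,6,12}  Σf=1+1+1+1+1+1=6
d|15:{1,3,5,15}  Σf=1+1+1+1=4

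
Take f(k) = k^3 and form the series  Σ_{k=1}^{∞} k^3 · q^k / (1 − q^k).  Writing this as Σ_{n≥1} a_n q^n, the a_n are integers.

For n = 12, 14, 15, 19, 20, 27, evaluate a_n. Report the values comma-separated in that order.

d|12:{12,6,4,3,2,1}  Σf=1728+216+64+27+8+1=2044
n=14: 14·1 7·2 2·7 1·14  f→[2744+343+8+1]=3096
n=15: 1·15 3·5 5·3 15·1  f→[1+27+125+3375]=3528
n=19: 19·1 1·19  f→[6859+1]=6860
q^20  k|20↦f(k): 1:1 2:8 4:64 5:125 10:1000 20:8000  a_20=9198
[q^27] f(1)=1,f(3)=27,f(9)=729,f(27)=19683 ⇒ 20440

2044, 3096, 3528, 6860, 9198, 20440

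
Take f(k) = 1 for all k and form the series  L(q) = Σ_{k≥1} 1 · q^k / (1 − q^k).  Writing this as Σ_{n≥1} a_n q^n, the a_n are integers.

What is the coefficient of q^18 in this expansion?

a_18 = 6

d|18:{1,2,3,6,9,18}  Σf=1+1+1+1+1+1=6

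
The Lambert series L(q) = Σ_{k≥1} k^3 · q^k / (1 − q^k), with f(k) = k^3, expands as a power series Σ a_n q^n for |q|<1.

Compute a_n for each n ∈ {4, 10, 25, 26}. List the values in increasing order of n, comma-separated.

73, 1134, 15751, 19782

q^4  k|4↦f(k): 1:1 2:8 4:64  a_4=73
d|10:{10,5,2,1}  Σf=1000+125+8+1=1134
[q^25] f(1)=1,f(5)=125,f(25)=15625 ⇒ 15751
n=26: 1·26 2·13 13·2 26·1  f→[1+8+2197+17576]=19782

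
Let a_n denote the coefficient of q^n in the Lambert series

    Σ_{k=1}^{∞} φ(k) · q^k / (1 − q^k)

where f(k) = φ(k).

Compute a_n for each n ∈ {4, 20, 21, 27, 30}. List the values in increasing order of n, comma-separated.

n=4: 1·4 2·2 4·1  φ→[1+1+2]=4
q^20  k|20↦φ(k): 20:8 10:4 5:4 4:2 2:1 1:1  a_20=20
[q^21] φ(21)=12,φ(7)=6,φ(3)=2,φ(1)=1 ⇒ 21
n=27: 27·1 9·3 3·9 1·27  φ→[18+6+2+1]=27
n=30: 1·30 2·15 3·10 5·6 6·5 10·3 15·2 30·1  φ→[1+1+2+4+2+4+8+8]=30

4, 20, 21, 27, 30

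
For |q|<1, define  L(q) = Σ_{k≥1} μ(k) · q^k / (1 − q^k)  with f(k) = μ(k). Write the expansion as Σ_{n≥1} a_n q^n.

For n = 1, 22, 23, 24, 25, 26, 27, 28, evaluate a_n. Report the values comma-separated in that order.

d|1:{1}  Σμ=1=1
[q^22] μ(1)=1,μ(2)=-1,μ(11)=-1,μ(22)=1 ⇒ 0
q^23  k|23↦μ(k): 1:1 23:-1  a_23=0
[q^24] μ(24)=0,μ(12)=0,μ(8)=0,μ(6)=1,μ(4)=0,μ(3)=-1,μ(2)=-1,μ(1)=1 ⇒ 0
n=25: 1·25 5·5 25·1  μ→[1+(-1)+0]=0
d|26:{1,2,13,26}  Σμ=1+(-1)+(-1)+1=0
q^27  k|27↦μ(k): 27:0 9:0 3:-1 1:1  a_27=0
n=28: 28·1 14·2 7·4 4·7 2·14 1·28  μ→[0+1+(-1)+0+(-1)+1]=0

1, 0, 0, 0, 0, 0, 0, 0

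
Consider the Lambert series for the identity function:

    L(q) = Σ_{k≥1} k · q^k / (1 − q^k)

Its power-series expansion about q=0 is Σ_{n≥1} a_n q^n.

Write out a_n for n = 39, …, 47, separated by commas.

q^39  k|39↦f(k): 39:39 13:13 3:3 1:1  a_39=56
q^40  k|40↦f(k): 1:1 2:2 4:4 5:5 8:8 10:10 20:20 40:40  a_40=90
[q^41] f(41)=41,f(1)=1 ⇒ 42
[q^42] f(1)=1,f(2)=2,f(3)=3,f(6)=6,f(7)=7,f(14)=14,f(21)=21,f(42)=42 ⇒ 96
n=43: 43·1 1·43  f→[43+1]=44
[q^44] f(1)=1,f(2)=2,f(4)=4,f(11)=11,f(22)=22,f(44)=44 ⇒ 84
q^45  k|45↦f(k): 45:45 15:15 9:9 5:5 3:3 1:1  a_45=78
q^46  k|46↦f(k): 1:1 2:2 23:23 46:46  a_46=72
q^47  k|47↦f(k): 1:1 47:47  a_47=48

56, 90, 42, 96, 44, 84, 78, 72, 48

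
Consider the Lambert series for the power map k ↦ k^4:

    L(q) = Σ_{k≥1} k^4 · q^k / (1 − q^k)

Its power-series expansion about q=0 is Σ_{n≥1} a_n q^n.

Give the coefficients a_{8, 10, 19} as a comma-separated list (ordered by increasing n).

4369, 10642, 130322

[q^8] f(1)=1,f(2)=16,f(4)=256,f(8)=4096 ⇒ 4369
q^10  k|10↦f(k): 10:10000 5:625 2:16 1:1  a_10=10642
n=19: 19·1 1·19  f→[130321+1]=130322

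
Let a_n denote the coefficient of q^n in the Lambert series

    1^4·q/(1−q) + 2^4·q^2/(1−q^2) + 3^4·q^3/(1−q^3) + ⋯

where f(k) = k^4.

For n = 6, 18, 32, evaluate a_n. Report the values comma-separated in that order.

1394, 112931, 1118481

q^6  k|6↦f(k): 6:1296 3:81 2:16 1:1  a_6=1394
q^18  k|18↦f(k): 18:104976 9:6561 6:1296 3:81 2:16 1:1  a_18=112931
q^32  k|32↦f(k): 32:1048576 16:65536 8:4096 4:256 2:16 1:1  a_32=1118481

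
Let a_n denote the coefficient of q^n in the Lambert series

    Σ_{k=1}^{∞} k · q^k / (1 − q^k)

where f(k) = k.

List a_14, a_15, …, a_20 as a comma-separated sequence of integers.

24, 24, 31, 18, 39, 20, 42

n=14: 14·1 7·2 2·7 1·14  f→[14+7+2+1]=24
q^15  k|15↦f(k): 15:15 5:5 3:3 1:1  a_15=24
[q^16] f(1)=1,f(2)=2,f(4)=4,f(8)=8,f(16)=16 ⇒ 31
d|17:{1,17}  Σf=1+17=18
q^18  k|18↦f(k): 1:1 2:2 3:3 6:6 9:9 18:18  a_18=39
d|19:{19,1}  Σf=19+1=20
d|20:{1,2,4,5,10,20}  Σf=1+2+4+5+10+20=42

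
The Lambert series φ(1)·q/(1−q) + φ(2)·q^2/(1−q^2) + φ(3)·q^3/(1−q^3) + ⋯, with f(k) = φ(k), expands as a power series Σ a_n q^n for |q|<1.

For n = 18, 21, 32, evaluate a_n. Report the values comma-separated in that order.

q^18  k|18↦φ(k): 18:6 9:6 6:2 3:2 2:1 1:1  a_18=18
[q^21] φ(21)=12,φ(7)=6,φ(3)=2,φ(1)=1 ⇒ 21
n=32: 32·1 16·2 8·4 4·8 2·16 1·32  φ→[16+8+4+2+1+1]=32

18, 21, 32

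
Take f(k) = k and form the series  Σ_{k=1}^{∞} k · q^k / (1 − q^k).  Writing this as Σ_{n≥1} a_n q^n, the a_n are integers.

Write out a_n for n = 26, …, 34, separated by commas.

d|26:{26,13,2,1}  Σf=26+13+2+1=42
n=27: 1·27 3·9 9·3 27·1  f→[1+3+9+27]=40
n=28: 1·28 2·14 4·7 7·4 14·2 28·1  f→[1+2+4+7+14+28]=56
[q^29] f(29)=29,f(1)=1 ⇒ 30
d|30:{30,15,10,6,5,3,2,1}  Σf=30+15+10+6+5+3+2+1=72
d|31:{1,31}  Σf=1+31=32
[q^32] f(1)=1,f(2)=2,f(4)=4,f(8)=8,f(16)=16,f(32)=32 ⇒ 63
n=33: 33·1 11·3 3·11 1·33  f→[33+11+3+1]=48
d|34:{1,2,17,34}  Σf=1+2+17+34=54

42, 40, 56, 30, 72, 32, 63, 48, 54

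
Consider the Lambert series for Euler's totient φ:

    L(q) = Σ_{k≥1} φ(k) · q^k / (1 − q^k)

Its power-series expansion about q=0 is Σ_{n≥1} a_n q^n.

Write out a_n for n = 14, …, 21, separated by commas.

q^14  k|14↦φ(k): 14:6 7:6 2:1 1:1  a_14=14
d|15:{1,3,5,15}  Σφ=1+2+4+8=15
d|16:{16,8,4,2,1}  Σφ=8+4+2+1+1=16
n=17: 1·17 17·1  φ→[1+16]=17
d|18:{1,2,3,6,9,18}  Σφ=1+1+2+2+6+6=18
d|19:{1,19}  Σφ=1+18=19
[q^20] φ(20)=8,φ(10)=4,φ(5)=4,φ(4)=2,φ(2)=1,φ(1)=1 ⇒ 20
n=21: 1·21 3·7 7·3 21·1  φ→[1+2+6+12]=21

14, 15, 16, 17, 18, 19, 20, 21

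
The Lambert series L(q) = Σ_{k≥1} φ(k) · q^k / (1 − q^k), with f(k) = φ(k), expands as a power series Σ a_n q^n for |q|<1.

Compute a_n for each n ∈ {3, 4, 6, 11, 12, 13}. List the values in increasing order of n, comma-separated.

n=3: 1·3 3·1  φ→[1+2]=3
[q^4] φ(4)=2,φ(2)=1,φ(1)=1 ⇒ 4
d|6:{1,2,3,6}  Σφ=1+1+2+2=6
d|11:{11,1}  Σφ=10+1=11
n=12: 1·12 2·6 3·4 4·3 6·2 12·1  φ→[1+1+2+2+2+4]=12
[q^13] φ(13)=12,φ(1)=1 ⇒ 13

3, 4, 6, 11, 12, 13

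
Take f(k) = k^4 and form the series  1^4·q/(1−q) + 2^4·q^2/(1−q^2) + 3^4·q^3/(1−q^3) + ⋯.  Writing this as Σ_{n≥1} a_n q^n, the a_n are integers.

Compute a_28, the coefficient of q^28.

a_28 = 655746

q^28  k|28↦f(k): 28:614656 14:38416 7:2401 4:256 2:16 1:1  a_28=655746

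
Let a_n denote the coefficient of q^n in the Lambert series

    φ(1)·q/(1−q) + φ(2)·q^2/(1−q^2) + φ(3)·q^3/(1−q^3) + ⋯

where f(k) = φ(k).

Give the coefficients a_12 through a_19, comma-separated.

n=12: 1·12 2·6 3·4 4·3 6·2 12·1  φ→[1+1+2+2+2+4]=12
d|13:{13,1}  Σφ=12+1=13
d|14:{1,2,7,14}  Σφ=1+1+6+6=14
n=15: 1·15 3·5 5·3 15·1  φ→[1+2+4+8]=15
q^16  k|16↦φ(k): 16:8 8:4 4:2 2:1 1:1  a_16=16
n=17: 17·1 1·17  φ→[16+1]=17
q^18  k|18↦φ(k): 1:1 2:1 3:2 6:2 9:6 18:6  a_18=18
n=19: 1·19 19·1  φ→[1+18]=19

12, 13, 14, 15, 16, 17, 18, 19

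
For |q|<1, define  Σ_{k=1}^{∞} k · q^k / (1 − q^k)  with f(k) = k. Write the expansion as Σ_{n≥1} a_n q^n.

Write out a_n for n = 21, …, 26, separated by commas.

n=21: 1·21 3·7 7·3 21·1  f→[1+3+7+21]=32
[q^22] f(22)=22,f(11)=11,f(2)=2,f(1)=1 ⇒ 36
[q^23] f(1)=1,f(23)=23 ⇒ 24
q^24  k|24↦f(k): 1:1 2:2 3:3 4:4 6:6 8:8 12:12 24:24  a_24=60
q^25  k|25↦f(k): 25:25 5:5 1:1  a_25=31
n=26: 26·1 13·2 2·13 1·26  f→[26+13+2+1]=42

32, 36, 24, 60, 31, 42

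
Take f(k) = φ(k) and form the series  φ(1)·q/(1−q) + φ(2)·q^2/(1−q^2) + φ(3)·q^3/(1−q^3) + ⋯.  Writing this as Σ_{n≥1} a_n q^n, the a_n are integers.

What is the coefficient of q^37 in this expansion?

n=37: 1·37 37·1  φ→[1+36]=37

a_37 = 37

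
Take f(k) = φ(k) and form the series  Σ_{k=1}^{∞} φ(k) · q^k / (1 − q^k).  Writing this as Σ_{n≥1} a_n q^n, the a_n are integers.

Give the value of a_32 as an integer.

d|32:{1,2,4,8,16,32}  Σφ=1+1+2+4+8+16=32

a_32 = 32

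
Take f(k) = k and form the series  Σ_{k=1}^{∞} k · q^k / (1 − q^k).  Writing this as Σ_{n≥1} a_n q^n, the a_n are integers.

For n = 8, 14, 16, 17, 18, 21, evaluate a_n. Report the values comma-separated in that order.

15, 24, 31, 18, 39, 32

[q^8] f(1)=1,f(2)=2,f(4)=4,f(8)=8 ⇒ 15
d|14:{14,7,2,1}  Σf=14+7+2+1=24
[q^16] f(1)=1,f(2)=2,f(4)=4,f(8)=8,f(16)=16 ⇒ 31
n=17: 17·1 1·17  f→[17+1]=18
[q^18] f(18)=18,f(9)=9,f(6)=6,f(3)=3,f(2)=2,f(1)=1 ⇒ 39
q^21  k|21↦f(k): 21:21 7:7 3:3 1:1  a_21=32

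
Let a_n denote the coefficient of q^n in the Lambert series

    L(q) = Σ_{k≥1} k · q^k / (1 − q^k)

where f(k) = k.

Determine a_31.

a_31 = 32

d|31:{31,1}  Σf=31+1=32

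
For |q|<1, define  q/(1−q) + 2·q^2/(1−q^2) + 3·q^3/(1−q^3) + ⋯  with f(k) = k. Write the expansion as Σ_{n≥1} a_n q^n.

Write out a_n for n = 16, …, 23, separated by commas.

[q^16] f(16)=16,f(8)=8,f(4)=4,f(2)=2,f(1)=1 ⇒ 31
d|17:{1,17}  Σf=1+17=18
q^18  k|18↦f(k): 1:1 2:2 3:3 6:6 9:9 18:18  a_18=39
n=19: 1·19 19·1  f→[1+19]=20
[q^20] f(1)=1,f(2)=2,f(4)=4,f(5)=5,f(10)=10,f(20)=20 ⇒ 42
q^21  k|21↦f(k): 1:1 3:3 7:7 21:21  a_21=32
[q^22] f(22)=22,f(11)=11,f(2)=2,f(1)=1 ⇒ 36
n=23: 23·1 1·23  f→[23+1]=24

31, 18, 39, 20, 42, 32, 36, 24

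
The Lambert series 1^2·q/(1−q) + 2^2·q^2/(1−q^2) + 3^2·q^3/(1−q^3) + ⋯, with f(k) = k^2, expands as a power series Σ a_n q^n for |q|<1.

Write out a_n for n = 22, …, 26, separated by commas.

610, 530, 850, 651, 850

[q^22] f(1)=1,f(2)=4,f(11)=121,f(22)=484 ⇒ 610
d|23:{1,23}  Σf=1+529=530
d|24:{24,12,8,6,4,3,2,1}  Σf=576+144+64+36+16+9+4+1=850
d|25:{1,5,25}  Σf=1+25+625=651
n=26: 26·1 13·2 2·13 1·26  f→[676+169+4+1]=850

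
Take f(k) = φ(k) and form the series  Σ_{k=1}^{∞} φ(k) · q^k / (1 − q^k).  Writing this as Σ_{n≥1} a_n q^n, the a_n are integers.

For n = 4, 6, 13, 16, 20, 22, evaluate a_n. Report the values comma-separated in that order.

[q^4] φ(4)=2,φ(2)=1,φ(1)=1 ⇒ 4
d|6:{1,2,3,6}  Σφ=1+1+2+2=6
q^13  k|13↦φ(k): 1:1 13:12  a_13=13
q^16  k|16↦φ(k): 16:8 8:4 4:2 2:1 1:1  a_16=16
q^20  k|20↦φ(k): 20:8 10:4 5:4 4:2 2:1 1:1  a_20=20
[q^22] φ(1)=1,φ(2)=1,φ(11)=10,φ(22)=10 ⇒ 22

4, 6, 13, 16, 20, 22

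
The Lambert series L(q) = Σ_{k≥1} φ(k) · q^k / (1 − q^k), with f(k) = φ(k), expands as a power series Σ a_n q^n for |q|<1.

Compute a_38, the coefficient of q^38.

d|38:{1,2,19,38}  Σφ=1+1+18+18=38

a_38 = 38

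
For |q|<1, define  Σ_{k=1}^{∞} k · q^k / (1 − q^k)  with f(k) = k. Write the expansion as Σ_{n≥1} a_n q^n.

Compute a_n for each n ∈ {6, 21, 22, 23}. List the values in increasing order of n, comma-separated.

12, 32, 36, 24

d|6:{1,2,3,6}  Σf=1+2+3+6=12
n=21: 21·1 7·3 3·7 1·21  f→[21+7+3+1]=32
[q^22] f(22)=22,f(11)=11,f(2)=2,f(1)=1 ⇒ 36
q^23  k|23↦f(k): 23:23 1:1  a_23=24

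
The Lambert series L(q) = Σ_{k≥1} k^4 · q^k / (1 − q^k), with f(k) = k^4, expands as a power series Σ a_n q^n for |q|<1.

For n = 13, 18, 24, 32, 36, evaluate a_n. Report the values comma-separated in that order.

n=13: 1·13 13·1  f→[1+28561]=28562
d|18:{18,9,6,3,2,1}  Σf=104976+6561+1296+81+16+1=112931
q^24  k|24↦f(k): 24:331776 12:20736 8:4096 6:1296 4:256 3:81 2:16 1:1  a_24=358258
[q^32] f(32)=1048576,f(16)=65536,f(8)=4096,f(4)=256,f(2)=16,f(1)=1 ⇒ 1118481
n=36: 36·1 18·2 12·3 9·4 6·6 4·9 3·12 2·18 1·36  f→[1679616+104976+20736+6561+1296+256+81+16+1]=1813539

28562, 112931, 358258, 1118481, 1813539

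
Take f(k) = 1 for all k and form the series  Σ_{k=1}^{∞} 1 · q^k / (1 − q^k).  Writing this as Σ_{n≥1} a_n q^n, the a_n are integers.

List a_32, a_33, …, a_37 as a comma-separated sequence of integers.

[q^32] f(32)=1,f(16)=1,f(8)=1,f(4)=1,f(2)=1,f(1)=1 ⇒ 6
[q^33] f(33)=1,f(11)=1,f(3)=1,f(1)=1 ⇒ 4
q^34  k|34↦f(k): 34:1 17:1 2:1 1:1  a_34=4
n=35: 35·1 7·5 5·7 1·35  f→[1+1+1+1]=4
d|36:{1,2,3,4,6,9,12,18,36}  Σf=1+1+1+1+1+1+1+1+1=9
n=37: 1·37 37·1  f→[1+1]=2

6, 4, 4, 4, 9, 2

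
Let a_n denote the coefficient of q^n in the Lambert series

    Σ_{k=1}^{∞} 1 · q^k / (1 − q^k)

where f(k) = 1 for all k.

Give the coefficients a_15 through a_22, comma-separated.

[q^15] f(15)=1,f(5)=1,f(3)=1,f(1)=1 ⇒ 4
[q^16] f(1)=1,f(2)=1,f(4)=1,f(8)=1,f(16)=1 ⇒ 5
q^17  k|17↦f(k): 1:1 17:1  a_17=2
q^18  k|18↦f(k): 18:1 9:1 6:1 3:1 2:1 1:1  a_18=6
q^19  k|19↦f(k): 1:1 19:1  a_19=2
[q^20] f(1)=1,f(2)=1,f(4)=1,f(5)=1,f(10)=1,f(20)=1 ⇒ 6
[q^21] f(1)=1,f(3)=1,f(7)=1,f(21)=1 ⇒ 4
q^22  k|22↦f(k): 22:1 11:1 2:1 1:1  a_22=4

4, 5, 2, 6, 2, 6, 4, 4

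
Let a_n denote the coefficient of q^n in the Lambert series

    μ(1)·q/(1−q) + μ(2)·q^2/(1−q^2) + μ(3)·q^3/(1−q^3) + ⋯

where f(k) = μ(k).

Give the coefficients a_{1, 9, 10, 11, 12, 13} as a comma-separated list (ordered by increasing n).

1, 0, 0, 0, 0, 0

q^1  k|1↦μ(k): 1:1  a_1=1
n=9: 9·1 3·3 1·9  μ→[0+(-1)+1]=0
n=10: 10·1 5·2 2·5 1·10  μ→[1+(-1)+(-1)+1]=0
q^11  k|11↦μ(k): 1:1 11:-1  a_11=0
q^12  k|12↦μ(k): 1:1 2:-1 3:-1 4:0 6:1 12:0  a_12=0
d|13:{1,13}  Σμ=1+(-1)=0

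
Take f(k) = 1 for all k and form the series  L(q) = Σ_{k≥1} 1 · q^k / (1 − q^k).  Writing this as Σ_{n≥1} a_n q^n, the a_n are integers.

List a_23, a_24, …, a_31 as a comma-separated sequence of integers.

n=23: 1·23 23·1  f→[1+1]=2
d|24:{1,2,3,4,6,8,12,24}  Σf=1+1+1+1+1+1+1+1=8
d|25:{1,5,25}  Σf=1+1+1=3
[q^26] f(1)=1,f(2)=1,f(13)=1,f(26)=1 ⇒ 4
[q^27] f(1)=1,f(3)=1,f(9)=1,f(27)=1 ⇒ 4
q^28  k|28↦f(k): 28:1 14:1 7:1 4:1 2:1 1:1  a_28=6
q^29  k|29↦f(k): 29:1 1:1  a_29=2
d|30:{1,2,3,5,6,10,15,30}  Σf=1+1+1+1+1+1+1+1=8
[q^31] f(31)=1,f(1)=1 ⇒ 2

2, 8, 3, 4, 4, 6, 2, 8, 2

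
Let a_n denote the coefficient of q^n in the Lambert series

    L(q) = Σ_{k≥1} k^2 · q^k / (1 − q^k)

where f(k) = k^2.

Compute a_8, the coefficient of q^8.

a_8 = 85

[q^8] f(1)=1,f(2)=4,f(4)=16,f(8)=64 ⇒ 85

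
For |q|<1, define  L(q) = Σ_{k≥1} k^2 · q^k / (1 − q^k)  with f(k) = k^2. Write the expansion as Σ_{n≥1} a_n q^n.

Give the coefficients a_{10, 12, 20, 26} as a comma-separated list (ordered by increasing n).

130, 210, 546, 850

q^10  k|10↦f(k): 10:100 5:25 2:4 1:1  a_10=130
q^12  k|12↦f(k): 12:144 6:36 4:16 3:9 2:4 1:1  a_12=210
[q^20] f(1)=1,f(2)=4,f(4)=16,f(5)=25,f(10)=100,f(20)=400 ⇒ 546
q^26  k|26↦f(k): 26:676 13:169 2:4 1:1  a_26=850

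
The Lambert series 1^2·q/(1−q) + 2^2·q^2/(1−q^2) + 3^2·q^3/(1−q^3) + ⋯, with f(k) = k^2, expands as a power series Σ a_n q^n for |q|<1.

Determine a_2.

a_2 = 5

[q^2] f(1)=1,f(2)=4 ⇒ 5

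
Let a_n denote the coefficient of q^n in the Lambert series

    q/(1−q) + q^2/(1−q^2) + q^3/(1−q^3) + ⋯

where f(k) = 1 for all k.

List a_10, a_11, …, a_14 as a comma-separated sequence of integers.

d|10:{10,5,2,1}  Σf=1+1+1+1=4
n=11: 11·1 1·11  f→[1+1]=2
q^12  k|12↦f(k): 1:1 2:1 3:1 4:1 6:1 12:1  a_12=6
q^13  k|13↦f(k): 1:1 13:1  a_13=2
d|14:{1,2,7,14}  Σf=1+1+1+1=4

4, 2, 6, 2, 4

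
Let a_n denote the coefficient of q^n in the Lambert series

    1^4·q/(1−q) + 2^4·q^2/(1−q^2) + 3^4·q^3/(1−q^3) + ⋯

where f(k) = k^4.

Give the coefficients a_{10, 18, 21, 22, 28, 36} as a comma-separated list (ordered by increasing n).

10642, 112931, 196964, 248914, 655746, 1813539

d|10:{1,2,5,10}  Σf=1+16+625+10000=10642
[q^18] f(18)=104976,f(9)=6561,f(6)=1296,f(3)=81,f(2)=16,f(1)=1 ⇒ 112931
d|21:{1,3,7,21}  Σf=1+81+2401+194481=196964
n=22: 22·1 11·2 2·11 1·22  f→[234256+14641+16+1]=248914
d|28:{28,14,7,4,2,1}  Σf=614656+38416+2401+256+16+1=655746
n=36: 36·1 18·2 12·3 9·4 6·6 4·9 3·12 2·18 1·36  f→[1679616+104976+20736+6561+1296+256+81+16+1]=1813539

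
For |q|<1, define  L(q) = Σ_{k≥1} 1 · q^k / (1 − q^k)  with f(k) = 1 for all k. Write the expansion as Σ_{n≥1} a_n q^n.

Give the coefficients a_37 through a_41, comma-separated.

2, 4, 4, 8, 2

q^37  k|37↦f(k): 37:1 1:1  a_37=2
d|38:{1,2,19,38}  Σf=1+1+1+1=4
[q^39] f(1)=1,f(3)=1,f(13)=1,f(39)=1 ⇒ 4
q^40  k|40↦f(k): 1:1 2:1 4:1 5:1 8:1 10:1 20:1 40:1  a_40=8
n=41: 41·1 1·41  f→[1+1]=2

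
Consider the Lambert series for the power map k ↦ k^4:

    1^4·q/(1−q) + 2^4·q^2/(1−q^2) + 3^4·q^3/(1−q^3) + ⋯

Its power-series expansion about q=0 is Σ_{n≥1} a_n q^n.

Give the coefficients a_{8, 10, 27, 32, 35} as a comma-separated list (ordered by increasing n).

n=8: 1·8 2·4 4·2 8·1  f→[1+16+256+4096]=4369
[q^10] f(1)=1,f(2)=16,f(5)=625,f(10)=10000 ⇒ 10642
d|27:{27,9,3,1}  Σf=531441+6561+81+1=538084
q^32  k|32↦f(k): 32:1048576 16:65536 8:4096 4:256 2:16 1:1  a_32=1118481
[q^35] f(1)=1,f(5)=625,f(7)=2401,f(35)=1500625 ⇒ 1503652

4369, 10642, 538084, 1118481, 1503652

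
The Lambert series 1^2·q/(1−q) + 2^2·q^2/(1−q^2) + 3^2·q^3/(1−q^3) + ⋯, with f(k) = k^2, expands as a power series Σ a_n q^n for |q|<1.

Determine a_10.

d|10:{10,5,2,1}  Σf=100+25+4+1=130

a_10 = 130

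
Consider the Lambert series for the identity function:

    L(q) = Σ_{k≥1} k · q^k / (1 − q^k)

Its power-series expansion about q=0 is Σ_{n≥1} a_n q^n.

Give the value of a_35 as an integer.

d|35:{35,7,5,1}  Σf=35+7+5+1=48

a_35 = 48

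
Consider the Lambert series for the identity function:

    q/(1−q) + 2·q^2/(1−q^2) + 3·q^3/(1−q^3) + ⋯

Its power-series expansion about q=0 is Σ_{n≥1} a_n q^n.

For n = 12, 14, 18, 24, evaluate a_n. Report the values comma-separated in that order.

d|12:{12,6,4,3,2,1}  Σf=12+6+4+3+2+1=28
[q^14] f(14)=14,f(7)=7,f(2)=2,f(1)=1 ⇒ 24
[q^18] f(18)=18,f(9)=9,f(6)=6,f(3)=3,f(2)=2,f(1)=1 ⇒ 39
d|24:{1,2,3,4,6,8,12,24}  Σf=1+2+3+4+6+8+12+24=60

28, 24, 39, 60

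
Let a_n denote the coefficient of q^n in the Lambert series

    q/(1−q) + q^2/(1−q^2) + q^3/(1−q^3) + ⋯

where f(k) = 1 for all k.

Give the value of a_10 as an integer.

d|10:{1,2,5,10}  Σf=1+1+1+1=4

a_10 = 4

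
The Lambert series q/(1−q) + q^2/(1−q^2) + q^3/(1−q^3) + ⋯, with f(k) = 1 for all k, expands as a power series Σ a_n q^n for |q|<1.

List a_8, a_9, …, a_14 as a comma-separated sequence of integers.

d|8:{8,4,2,1}  Σf=1+1+1+1=4
[q^9] f(1)=1,f(3)=1,f(9)=1 ⇒ 3
[q^10] f(1)=1,f(2)=1,f(5)=1,f(10)=1 ⇒ 4
[q^11] f(11)=1,f(1)=1 ⇒ 2
d|12:{1,2,3,4,6,12}  Σf=1+1+1+1+1+1=6
q^13  k|13↦f(k): 13:1 1:1  a_13=2
n=14: 14·1 7·2 2·7 1·14  f→[1+1+1+1]=4

4, 3, 4, 2, 6, 2, 4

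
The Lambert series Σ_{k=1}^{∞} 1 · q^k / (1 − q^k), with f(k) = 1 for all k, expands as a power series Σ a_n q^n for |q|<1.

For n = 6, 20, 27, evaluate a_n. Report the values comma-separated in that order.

4, 6, 4

d|6:{6,3,2,1}  Σf=1+1+1+1=4
d|20:{20,10,5,4,2,1}  Σf=1+1+1+1+1+1=6
d|27:{1,3,9,27}  Σf=1+1+1+1=4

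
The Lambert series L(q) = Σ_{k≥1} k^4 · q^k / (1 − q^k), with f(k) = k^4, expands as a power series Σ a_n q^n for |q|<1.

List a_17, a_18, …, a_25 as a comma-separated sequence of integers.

83522, 112931, 130322, 170898, 196964, 248914, 279842, 358258, 391251

q^17  k|17↦f(k): 17:83521 1:1  a_17=83522
q^18  k|18↦f(k): 18:104976 9:6561 6:1296 3:81 2:16 1:1  a_18=112931
d|19:{19,1}  Σf=130321+1=130322
q^20  k|20↦f(k): 20:160000 10:10000 5:625 4:256 2:16 1:1  a_20=170898
d|21:{1,3,7,21}  Σf=1+81+2401+194481=196964
n=22: 22·1 11·2 2·11 1·22  f→[234256+14641+16+1]=248914
[q^23] f(1)=1,f(23)=279841 ⇒ 279842
q^24  k|24↦f(k): 1:1 2:16 3:81 4:256 6:1296 8:4096 12:20736 24:331776  a_24=358258
[q^25] f(25)=390625,f(5)=625,f(1)=1 ⇒ 391251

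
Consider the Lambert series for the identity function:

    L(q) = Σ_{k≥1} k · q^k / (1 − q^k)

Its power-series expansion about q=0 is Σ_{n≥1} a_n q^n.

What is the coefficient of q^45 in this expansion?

d|45:{45,15,9,5,3,1}  Σf=45+15+9+5+3+1=78

a_45 = 78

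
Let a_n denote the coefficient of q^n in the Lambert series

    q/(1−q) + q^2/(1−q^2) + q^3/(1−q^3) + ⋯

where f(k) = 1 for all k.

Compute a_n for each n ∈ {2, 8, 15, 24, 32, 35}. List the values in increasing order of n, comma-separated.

2, 4, 4, 8, 6, 4

[q^2] f(1)=1,f(2)=1 ⇒ 2
[q^8] f(8)=1,f(4)=1,f(2)=1,f(1)=1 ⇒ 4
[q^15] f(15)=1,f(5)=1,f(3)=1,f(1)=1 ⇒ 4
[q^24] f(1)=1,f(2)=1,f(3)=1,f(4)=1,f(6)=1,f(8)=1,f(12)=1,f(24)=1 ⇒ 8
d|32:{1,2,4,8,16,32}  Σf=1+1+1+1+1+1=6
q^35  k|35↦f(k): 35:1 7:1 5:1 1:1  a_35=4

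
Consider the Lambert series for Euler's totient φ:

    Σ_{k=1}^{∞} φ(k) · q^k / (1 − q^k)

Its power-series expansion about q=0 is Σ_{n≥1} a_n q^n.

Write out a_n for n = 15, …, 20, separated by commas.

d|15:{15,5,3,1}  Σφ=8+4+2+1=15
[q^16] φ(16)=8,φ(8)=4,φ(4)=2,φ(2)=1,φ(1)=1 ⇒ 16
q^17  k|17↦φ(k): 1:1 17:16  a_17=17
d|18:{1,2,3,6,9,18}  Σφ=1+1+2+2+6+6=18
[q^19] φ(19)=18,φ(1)=1 ⇒ 19
q^20  k|20↦φ(k): 1:1 2:1 4:2 5:4 10:4 20:8  a_20=20

15, 16, 17, 18, 19, 20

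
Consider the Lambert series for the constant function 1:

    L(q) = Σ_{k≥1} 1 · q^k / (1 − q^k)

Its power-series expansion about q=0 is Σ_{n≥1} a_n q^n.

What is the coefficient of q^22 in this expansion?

a_22 = 4

n=22: 1·22 2·11 11·2 22·1  f→[1+1+1+1]=4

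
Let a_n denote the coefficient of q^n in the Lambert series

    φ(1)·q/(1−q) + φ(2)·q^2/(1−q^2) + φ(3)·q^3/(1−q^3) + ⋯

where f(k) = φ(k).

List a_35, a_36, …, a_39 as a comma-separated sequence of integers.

[q^35] φ(35)=24,φ(7)=6,φ(5)=4,φ(1)=1 ⇒ 35
n=36: 36·1 18·2 12·3 9·4 6·6 4·9 3·12 2·18 1·36  φ→[12+6+4+6+2+2+2+1+1]=36
q^37  k|37↦φ(k): 37:36 1:1  a_37=37
[q^38] φ(38)=18,φ(19)=18,φ(2)=1,φ(1)=1 ⇒ 38
d|39:{39,13,3,1}  Σφ=24+12+2+1=39

35, 36, 37, 38, 39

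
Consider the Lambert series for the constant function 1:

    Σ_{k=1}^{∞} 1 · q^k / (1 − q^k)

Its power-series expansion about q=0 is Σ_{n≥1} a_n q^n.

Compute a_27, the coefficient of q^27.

n=27: 27·1 9·3 3·9 1·27  f→[1+1+1+1]=4

a_27 = 4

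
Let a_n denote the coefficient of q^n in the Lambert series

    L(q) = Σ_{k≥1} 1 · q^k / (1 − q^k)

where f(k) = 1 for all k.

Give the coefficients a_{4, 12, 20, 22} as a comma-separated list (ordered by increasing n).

3, 6, 6, 4

[q^4] f(4)=1,f(2)=1,f(1)=1 ⇒ 3
q^12  k|12↦f(k): 1:1 2:1 3:1 4:1 6:1 12:1  a_12=6
q^20  k|20↦f(k): 1:1 2:1 4:1 5:1 10:1 20:1  a_20=6
d|22:{1,2,11,22}  Σf=1+1+1+1=4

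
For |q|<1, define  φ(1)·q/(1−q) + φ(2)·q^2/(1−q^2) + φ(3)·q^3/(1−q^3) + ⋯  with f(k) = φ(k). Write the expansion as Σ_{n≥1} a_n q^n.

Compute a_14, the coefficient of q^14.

n=14: 14·1 7·2 2·7 1·14  φ→[6+6+1+1]=14

a_14 = 14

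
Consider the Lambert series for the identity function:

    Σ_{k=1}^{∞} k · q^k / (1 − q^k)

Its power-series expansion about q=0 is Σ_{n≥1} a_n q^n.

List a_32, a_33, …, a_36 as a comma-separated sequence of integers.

63, 48, 54, 48, 91

[q^32] f(32)=32,f(16)=16,f(8)=8,f(4)=4,f(2)=2,f(1)=1 ⇒ 63
d|33:{33,11,3,1}  Σf=33+11+3+1=48
q^34  k|34↦f(k): 1:1 2:2 17:17 34:34  a_34=54
d|35:{35,7,5,1}  Σf=35+7+5+1=48
q^36  k|36↦f(k): 1:1 2:2 3:3 4:4 6:6 9:9 12:12 18:18 36:36  a_36=91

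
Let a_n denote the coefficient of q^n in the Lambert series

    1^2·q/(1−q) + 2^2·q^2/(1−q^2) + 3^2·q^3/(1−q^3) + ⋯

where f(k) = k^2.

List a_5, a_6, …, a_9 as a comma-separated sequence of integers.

26, 50, 50, 85, 91

d|5:{5,1}  Σf=25+1=26
d|6:{6,3,2,1}  Σf=36+9+4+1=50
[q^7] f(7)=49,f(1)=1 ⇒ 50
d|8:{8,4,2,1}  Σf=64+16+4+1=85
d|9:{1,3,9}  Σf=1+9+81=91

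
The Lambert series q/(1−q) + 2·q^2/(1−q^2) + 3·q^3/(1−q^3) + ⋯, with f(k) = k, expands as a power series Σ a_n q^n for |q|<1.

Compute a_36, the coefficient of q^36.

n=36: 36·1 18·2 12·3 9·4 6·6 4·9 3·12 2·18 1·36  f→[36+18+12+9+6+4+3+2+1]=91

a_36 = 91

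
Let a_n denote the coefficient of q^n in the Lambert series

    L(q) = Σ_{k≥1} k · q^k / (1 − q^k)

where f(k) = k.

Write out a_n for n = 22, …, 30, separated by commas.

d|22:{1,2,11,22}  Σf=1+2+11+22=36
n=23: 23·1 1·23  f→[23+1]=24
q^24  k|24↦f(k): 1:1 2:2 3:3 4:4 6:6 8:8 12:12 24:24  a_24=60
q^25  k|25↦f(k): 1:1 5:5 25:25  a_25=31
d|26:{1,2,13,26}  Σf=1+2+13+26=42
[q^27] f(27)=27,f(9)=9,f(3)=3,f(1)=1 ⇒ 40
[q^28] f(28)=28,f(14)=14,f(7)=7,f(4)=4,f(2)=2,f(1)=1 ⇒ 56
[q^29] f(29)=29,f(1)=1 ⇒ 30
[q^30] f(1)=1,f(2)=2,f(3)=3,f(5)=5,f(6)=6,f(10)=10,f(15)=15,f(30)=30 ⇒ 72

36, 24, 60, 31, 42, 40, 56, 30, 72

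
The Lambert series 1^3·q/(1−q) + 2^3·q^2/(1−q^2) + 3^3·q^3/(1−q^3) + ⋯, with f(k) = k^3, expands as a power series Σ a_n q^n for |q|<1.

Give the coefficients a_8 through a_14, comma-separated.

585, 757, 1134, 1332, 2044, 2198, 3096

[q^8] f(8)=512,f(4)=64,f(2)=8,f(1)=1 ⇒ 585
n=9: 1·9 3·3 9·1  f→[1+27+729]=757
q^10  k|10↦f(k): 1:1 2:8 5:125 10:1000  a_10=1134
d|11:{11,1}  Σf=1331+1=1332
[q^12] f(12)=1728,f(6)=216,f(4)=64,f(3)=27,f(2)=8,f(1)=1 ⇒ 2044
[q^13] f(1)=1,f(13)=2197 ⇒ 2198
n=14: 1·14 2·7 7·2 14·1  f→[1+8+343+2744]=3096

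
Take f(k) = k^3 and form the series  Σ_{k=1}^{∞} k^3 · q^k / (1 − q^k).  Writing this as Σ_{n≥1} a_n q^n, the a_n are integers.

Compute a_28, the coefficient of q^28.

a_28 = 25112

d|28:{1,2,4,7,14,28}  Σf=1+8+64+343+2744+21952=25112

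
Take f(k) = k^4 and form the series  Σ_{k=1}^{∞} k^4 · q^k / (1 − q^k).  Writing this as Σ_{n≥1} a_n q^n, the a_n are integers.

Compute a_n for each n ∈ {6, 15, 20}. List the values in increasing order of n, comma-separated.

d|6:{1,2,3,6}  Σf=1+16+81+1296=1394
n=15: 15·1 5·3 3·5 1·15  f→[50625+625+81+1]=51332
q^20  k|20↦f(k): 20:160000 10:10000 5:625 4:256 2:16 1:1  a_20=170898

1394, 51332, 170898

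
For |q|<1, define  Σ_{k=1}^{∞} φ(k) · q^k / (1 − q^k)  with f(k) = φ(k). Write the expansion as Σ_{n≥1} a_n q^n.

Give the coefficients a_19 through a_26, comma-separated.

q^19  k|19↦φ(k): 1:1 19:18  a_19=19
q^20  k|20↦φ(k): 1:1 2:1 4:2 5:4 10:4 20:8  a_20=20
[q^21] φ(1)=1,φ(3)=2,φ(7)=6,φ(21)=12 ⇒ 21
[q^22] φ(22)=10,φ(11)=10,φ(2)=1,φ(1)=1 ⇒ 22
[q^23] φ(1)=1,φ(23)=22 ⇒ 23
q^24  k|24↦φ(k): 1:1 2:1 3:2 4:2 6:2 8:4 12:4 24:8  a_24=24
[q^25] φ(1)=1,φ(5)=4,φ(25)=20 ⇒ 25
q^26  k|26↦φ(k): 1:1 2:1 13:12 26:12  a_26=26

19, 20, 21, 22, 23, 24, 25, 26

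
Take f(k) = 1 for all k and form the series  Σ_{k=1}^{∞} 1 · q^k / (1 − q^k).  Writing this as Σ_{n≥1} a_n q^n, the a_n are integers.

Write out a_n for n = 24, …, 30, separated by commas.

q^24  k|24↦f(k): 1:1 2:1 3:1 4:1 6:1 8:1 12:1 24:1  a_24=8
q^25  k|25↦f(k): 25:1 5:1 1:1  a_25=3
n=26: 1·26 2·13 13·2 26·1  f→[1+1+1+1]=4
[q^27] f(27)=1,f(9)=1,f(3)=1,f(1)=1 ⇒ 4
d|28:{28,14,7,4,2,1}  Σf=1+1+1+1+1+1=6
q^29  k|29↦f(k): 29:1 1:1  a_29=2
n=30: 30·1 15·2 10·3 6·5 5·6 3·10 2·15 1·30  f→[1+1+1+1+1+1+1+1]=8

8, 3, 4, 4, 6, 2, 8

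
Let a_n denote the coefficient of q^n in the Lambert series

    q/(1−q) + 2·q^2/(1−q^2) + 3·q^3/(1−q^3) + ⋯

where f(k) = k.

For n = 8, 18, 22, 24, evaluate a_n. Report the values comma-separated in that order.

15, 39, 36, 60

q^8  k|8↦f(k): 8:8 4:4 2:2 1:1  a_8=15
d|18:{1,2,3,6,9,18}  Σf=1+2+3+6+9+18=39
q^22  k|22↦f(k): 1:1 2:2 11:11 22:22  a_22=36
q^24  k|24↦f(k): 1:1 2:2 3:3 4:4 6:6 8:8 12:12 24:24  a_24=60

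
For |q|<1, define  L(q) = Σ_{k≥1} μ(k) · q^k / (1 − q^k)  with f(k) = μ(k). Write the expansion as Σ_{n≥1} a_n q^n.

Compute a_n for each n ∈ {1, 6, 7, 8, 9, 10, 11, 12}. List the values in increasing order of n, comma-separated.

n=1: 1·1  μ→[1]=1
q^6  k|6↦μ(k): 6:1 3:-1 2:-1 1:1  a_6=0
n=7: 1·7 7·1  μ→[1+(-1)]=0
n=8: 1·8 2·4 4·2 8·1  μ→[1+(-1)+0+0]=0
d|9:{9,3,1}  Σμ=0+(-1)+1=0
d|10:{10,5,2,1}  Σμ=1+(-1)+(-1)+1=0
n=11: 1·11 11·1  μ→[1+(-1)]=0
d|12:{12,6,4,3,2,1}  Σμ=0+1+0+(-1)+(-1)+1=0

1, 0, 0, 0, 0, 0, 0, 0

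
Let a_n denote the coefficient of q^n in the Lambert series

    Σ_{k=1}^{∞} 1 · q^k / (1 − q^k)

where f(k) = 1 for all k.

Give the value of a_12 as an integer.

a_12 = 6

[q^12] f(1)=1,f(2)=1,f(3)=1,f(4)=1,f(6)=1,f(12)=1 ⇒ 6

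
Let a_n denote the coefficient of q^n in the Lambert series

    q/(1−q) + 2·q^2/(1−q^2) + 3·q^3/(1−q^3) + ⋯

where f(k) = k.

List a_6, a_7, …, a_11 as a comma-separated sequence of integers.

[q^6] f(6)=6,f(3)=3,f(2)=2,f(1)=1 ⇒ 12
d|7:{1,7}  Σf=1+7=8
n=8: 8·1 4·2 2·4 1·8  f→[8+4+2+1]=15
q^9  k|9↦f(k): 1:1 3:3 9:9  a_9=13
n=10: 1·10 2·5 5·2 10·1  f→[1+2+5+10]=18
n=11: 11·1 1·11  f→[11+1]=12

12, 8, 15, 13, 18, 12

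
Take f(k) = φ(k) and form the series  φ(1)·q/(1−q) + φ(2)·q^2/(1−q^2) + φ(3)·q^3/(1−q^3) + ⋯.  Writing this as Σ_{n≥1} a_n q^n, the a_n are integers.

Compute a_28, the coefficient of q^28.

q^28  k|28↦φ(k): 1:1 2:1 4:2 7:6 14:6 28:12  a_28=28

a_28 = 28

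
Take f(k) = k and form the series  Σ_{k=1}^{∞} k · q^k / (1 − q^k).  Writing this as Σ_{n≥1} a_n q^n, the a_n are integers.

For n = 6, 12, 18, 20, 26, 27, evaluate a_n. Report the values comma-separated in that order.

12, 28, 39, 42, 42, 40

d|6:{6,3,2,1}  Σf=6+3+2+1=12
n=12: 12·1 6·2 4·3 3·4 2·6 1·12  f→[12+6+4+3+2+1]=28
[q^18] f(18)=18,f(9)=9,f(6)=6,f(3)=3,f(2)=2,f(1)=1 ⇒ 39
n=20: 1·20 2·10 4·5 5·4 10·2 20·1  f→[1+2+4+5+10+20]=42
q^26  k|26↦f(k): 26:26 13:13 2:2 1:1  a_26=42
[q^27] f(1)=1,f(3)=3,f(9)=9,f(27)=27 ⇒ 40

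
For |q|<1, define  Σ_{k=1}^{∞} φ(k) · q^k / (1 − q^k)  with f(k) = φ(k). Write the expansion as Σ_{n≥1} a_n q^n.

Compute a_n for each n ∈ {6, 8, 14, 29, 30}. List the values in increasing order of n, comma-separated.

n=6: 1·6 2·3 3·2 6·1  φ→[1+1+2+2]=6
[q^8] φ(1)=1,φ(2)=1,φ(4)=2,φ(8)=4 ⇒ 8
n=14: 1·14 2·7 7·2 14·1  φ→[1+1+6+6]=14
d|29:{29,1}  Σφ=28+1=29
n=30: 30·1 15·2 10·3 6·5 5·6 3·10 2·15 1·30  φ→[8+8+4+2+4+2+1+1]=30

6, 8, 14, 29, 30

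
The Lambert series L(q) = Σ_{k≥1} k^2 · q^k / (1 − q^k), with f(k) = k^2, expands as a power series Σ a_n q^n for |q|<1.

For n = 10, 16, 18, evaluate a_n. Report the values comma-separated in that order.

d|10:{10,5,2,1}  Σf=100+25+4+1=130
[q^16] f(1)=1,f(2)=4,f(4)=16,f(8)=64,f(16)=256 ⇒ 341
[q^18] f(18)=324,f(9)=81,f(6)=36,f(3)=9,f(2)=4,f(1)=1 ⇒ 455

130, 341, 455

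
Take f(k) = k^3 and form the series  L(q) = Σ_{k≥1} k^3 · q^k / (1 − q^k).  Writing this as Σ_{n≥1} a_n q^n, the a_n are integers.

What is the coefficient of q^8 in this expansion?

a_8 = 585

n=8: 1·8 2·4 4·2 8·1  f→[1+8+64+512]=585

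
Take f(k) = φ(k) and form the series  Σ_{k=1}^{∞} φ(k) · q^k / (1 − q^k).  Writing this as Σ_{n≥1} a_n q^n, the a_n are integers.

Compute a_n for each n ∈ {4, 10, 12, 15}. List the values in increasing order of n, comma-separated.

n=4: 4·1 2·2 1·4  φ→[2+1+1]=4
n=10: 1·10 2·5 5·2 10·1  φ→[1+1+4+4]=10
d|12:{12,6,4,3,2,1}  Σφ=4+2+2+2+1+1=12
n=15: 15·1 5·3 3·5 1·15  φ→[8+4+2+1]=15

4, 10, 12, 15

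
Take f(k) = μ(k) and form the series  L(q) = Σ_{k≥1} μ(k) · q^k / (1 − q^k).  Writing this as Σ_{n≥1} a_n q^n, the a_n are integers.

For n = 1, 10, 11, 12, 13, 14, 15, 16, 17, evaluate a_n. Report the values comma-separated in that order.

q^1  k|1↦μ(k): 1:1  a_1=1
n=10: 1·10 2·5 5·2 10·1  μ→[1+(-1)+(-1)+1]=0
n=11: 1·11 11·1  μ→[1+(-1)]=0
n=12: 12·1 6·2 4·3 3·4 2·6 1·12  μ→[0+1+0+(-1)+(-1)+1]=0
d|13:{1,13}  Σμ=1+(-1)=0
q^14  k|14↦μ(k): 1:1 2:-1 7:-1 14:1  a_14=0
d|15:{1,3,5,15}  Σμ=1+(-1)+(-1)+1=0
q^16  k|16↦μ(k): 16:0 8:0 4:0 2:-1 1:1  a_16=0
q^17  k|17↦μ(k): 1:1 17:-1  a_17=0

1, 0, 0, 0, 0, 0, 0, 0, 0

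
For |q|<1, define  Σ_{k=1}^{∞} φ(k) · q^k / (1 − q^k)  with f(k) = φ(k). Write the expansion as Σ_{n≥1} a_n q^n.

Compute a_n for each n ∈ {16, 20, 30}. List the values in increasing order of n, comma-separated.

n=16: 16·1 8·2 4·4 2·8 1·16  φ→[8+4+2+1+1]=16
d|20:{1,2,4,5,10,20}  Σφ=1+1+2+4+4+8=20
[q^30] φ(30)=8,φ(15)=8,φ(10)=4,φ(6)=2,φ(5)=4,φ(3)=2,φ(2)=1,φ(1)=1 ⇒ 30

16, 20, 30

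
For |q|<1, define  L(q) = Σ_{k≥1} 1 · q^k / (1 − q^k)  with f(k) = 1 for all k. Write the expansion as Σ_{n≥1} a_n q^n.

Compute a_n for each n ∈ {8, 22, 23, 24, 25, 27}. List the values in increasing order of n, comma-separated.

4, 4, 2, 8, 3, 4

[q^8] f(8)=1,f(4)=1,f(2)=1,f(1)=1 ⇒ 4
d|22:{1,2,11,22}  Σf=1+1+1+1=4
q^23  k|23↦f(k): 23:1 1:1  a_23=2
n=24: 1·24 2·12 3·8 4·6 6·4 8·3 12·2 24·1  f→[1+1+1+1+1+1+1+1]=8
d|25:{1,5,25}  Σf=1+1+1=3
q^27  k|27↦f(k): 1:1 3:1 9:1 27:1  a_27=4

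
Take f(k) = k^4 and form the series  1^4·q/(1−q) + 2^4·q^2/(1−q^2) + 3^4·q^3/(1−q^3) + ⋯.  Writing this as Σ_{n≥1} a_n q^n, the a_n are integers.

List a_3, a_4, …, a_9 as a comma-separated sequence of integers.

82, 273, 626, 1394, 2402, 4369, 6643

n=3: 3·1 1·3  f→[81+1]=82
n=4: 4·1 2·2 1·4  f→[256+16+1]=273
n=5: 5·1 1·5  f→[625+1]=626
n=6: 6·1 3·2 2·3 1·6  f→[1296+81+16+1]=1394
[q^7] f(1)=1,f(7)=2401 ⇒ 2402
[q^8] f(1)=1,f(2)=16,f(4)=256,f(8)=4096 ⇒ 4369
q^9  k|9↦f(k): 9:6561 3:81 1:1  a_9=6643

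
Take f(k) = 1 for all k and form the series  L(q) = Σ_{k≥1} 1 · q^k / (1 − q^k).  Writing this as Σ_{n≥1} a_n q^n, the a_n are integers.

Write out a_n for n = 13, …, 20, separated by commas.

d|13:{1,13}  Σf=1+1=2
q^14  k|14↦f(k): 1:1 2:1 7:1 14:1  a_14=4
[q^15] f(1)=1,f(3)=1,f(5)=1,f(15)=1 ⇒ 4
d|16:{1,2,4,8,16}  Σf=1+1+1+1+1=5
d|17:{17,1}  Σf=1+1=2
d|18:{18,9,6,3,2,1}  Σf=1+1+1+1+1+1=6
[q^19] f(19)=1,f(1)=1 ⇒ 2
q^20  k|20↦f(k): 1:1 2:1 4:1 5:1 10:1 20:1  a_20=6

2, 4, 4, 5, 2, 6, 2, 6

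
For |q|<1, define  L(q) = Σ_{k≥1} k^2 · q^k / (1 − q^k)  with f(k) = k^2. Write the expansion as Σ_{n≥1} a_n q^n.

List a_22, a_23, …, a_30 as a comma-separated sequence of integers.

610, 530, 850, 651, 850, 820, 1050, 842, 1300

q^22  k|22↦f(k): 22:484 11:121 2:4 1:1  a_22=610
[q^23] f(23)=529,f(1)=1 ⇒ 530
d|24:{24,12,8,6,4,3,2,1}  Σf=576+144+64+36+16+9+4+1=850
n=25: 1·25 5·5 25·1  f→[1+25+625]=651
[q^26] f(1)=1,f(2)=4,f(13)=169,f(26)=676 ⇒ 850
n=27: 27·1 9·3 3·9 1·27  f→[729+81+9+1]=820
d|28:{1,2,4,7,14,28}  Σf=1+4+16+49+196+784=1050
q^29  k|29↦f(k): 29:841 1:1  a_29=842
d|30:{30,15,10,6,5,3,2,1}  Σf=900+225+100+36+25+9+4+1=1300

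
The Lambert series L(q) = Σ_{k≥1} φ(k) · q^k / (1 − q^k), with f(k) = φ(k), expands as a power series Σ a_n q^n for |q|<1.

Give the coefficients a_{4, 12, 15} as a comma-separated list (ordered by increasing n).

d|4:{1,2,4}  Σφ=1+1+2=4
d|12:{12,6,4,3,2,1}  Σφ=4+2+2+2+1+1=12
[q^15] φ(1)=1,φ(3)=2,φ(5)=4,φ(15)=8 ⇒ 15

4, 12, 15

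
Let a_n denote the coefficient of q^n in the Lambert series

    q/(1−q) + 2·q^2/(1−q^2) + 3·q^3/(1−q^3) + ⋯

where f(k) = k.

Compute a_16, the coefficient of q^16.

n=16: 16·1 8·2 4·4 2·8 1·16  f→[16+8+4+2+1]=31

a_16 = 31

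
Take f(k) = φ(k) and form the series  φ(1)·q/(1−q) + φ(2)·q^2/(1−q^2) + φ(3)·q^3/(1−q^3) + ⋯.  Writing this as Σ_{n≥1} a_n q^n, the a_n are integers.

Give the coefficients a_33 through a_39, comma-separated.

n=33: 1·33 3·11 11·3 33·1  φ→[1+2+10+20]=33
q^34  k|34↦φ(k): 34:16 17:16 2:1 1:1  a_34=34
q^35  k|35↦φ(k): 1:1 5:4 7:6 35:24  a_35=35
[q^36] φ(36)=12,φ(18)=6,φ(12)=4,φ(9)=6,φ(6)=2,φ(4)=2,φ(3)=2,φ(2)=1,φ(1)=1 ⇒ 36
[q^37] φ(1)=1,φ(37)=36 ⇒ 37
d|38:{1,2,19,38}  Σφ=1+1+18+18=38
[q^39] φ(1)=1,φ(3)=2,φ(13)=12,φ(39)=24 ⇒ 39

33, 34, 35, 36, 37, 38, 39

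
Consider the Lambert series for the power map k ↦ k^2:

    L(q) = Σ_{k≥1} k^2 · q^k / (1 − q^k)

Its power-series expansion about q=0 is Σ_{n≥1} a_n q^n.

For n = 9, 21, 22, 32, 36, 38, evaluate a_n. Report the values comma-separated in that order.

d|9:{1,3,9}  Σf=1+9+81=91
q^21  k|21↦f(k): 21:441 7:49 3:9 1:1  a_21=500
q^22  k|22↦f(k): 1:1 2:4 11:121 22:484  a_22=610
d|32:{1,2,4,8,16,32}  Σf=1+4+16+64+256+1024=1365
[q^36] f(1)=1,f(2)=4,f(3)=9,f(4)=16,f(6)=36,f(9)=81,f(12)=144,f(18)=324,f(36)=1296 ⇒ 1911
q^38  k|38↦f(k): 1:1 2:4 19:361 38:1444  a_38=1810

91, 500, 610, 1365, 1911, 1810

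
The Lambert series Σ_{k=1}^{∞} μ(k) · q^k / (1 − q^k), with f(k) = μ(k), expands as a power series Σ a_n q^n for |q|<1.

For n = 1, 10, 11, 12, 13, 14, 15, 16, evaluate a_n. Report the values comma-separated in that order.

[q^1] μ(1)=1 ⇒ 1
q^10  k|10↦μ(k): 1:1 2:-1 5:-1 10:1  a_10=0
[q^11] μ(11)=-1,μ(1)=1 ⇒ 0
n=12: 1·12 2·6 3·4 4·3 6·2 12·1  μ→[1+(-1)+(-1)+0+1+0]=0
[q^13] μ(1)=1,μ(13)=-1 ⇒ 0
d|14:{1,2,7,14}  Σμ=1+(-1)+(-1)+1=0
d|15:{15,5,3,1}  Σμ=1+(-1)+(-1)+1=0
[q^16] μ(1)=1,μ(2)=-1,μ(4)=0,μ(8)=0,μ(16)=0 ⇒ 0

1, 0, 0, 0, 0, 0, 0, 0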